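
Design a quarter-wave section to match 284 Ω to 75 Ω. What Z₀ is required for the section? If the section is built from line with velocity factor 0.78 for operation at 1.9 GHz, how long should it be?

Z_qwt = √(Z_0·R_L) = √(75 × 284) = √21300
λ = 0.78·c/f = 0.123 m, so l = λ/4 = 0.0308 m

Z_qwt ≈ 146 Ω; length ≈ 3.08 cm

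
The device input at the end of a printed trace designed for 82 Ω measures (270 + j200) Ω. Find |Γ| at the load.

Γ = (Z_L − Z_0)/(Z_L + Z_0) = (188 + j200)/(352 + j200)
|Γ| = 274/405

|Γ| ≈ 0.678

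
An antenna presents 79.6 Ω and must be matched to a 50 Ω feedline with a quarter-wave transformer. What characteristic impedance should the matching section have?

Z_qwt ≈ 63.1 Ω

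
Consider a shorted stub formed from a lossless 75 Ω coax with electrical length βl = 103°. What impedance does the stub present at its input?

tan(βl) = -4.33
For a shorted stub, Z_in = jZ_0·tan(βl)

Z_in ≈ −j325 Ω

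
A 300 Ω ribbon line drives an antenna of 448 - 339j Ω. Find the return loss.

Γ = (148 − j339)/(748 − j339), |Γ| = 0.45
RL = −20·log₁₀|Γ| = −20·log₁₀(0.45)

RL ≈ 6.93 dB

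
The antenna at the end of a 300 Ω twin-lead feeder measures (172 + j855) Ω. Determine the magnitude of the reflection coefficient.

|Γ| ≈ 0.885

Γ = (Z_L − Z_0)/(Z_L + Z_0) = (-128 + j855)/(472 + j855)
|Γ| = 865/977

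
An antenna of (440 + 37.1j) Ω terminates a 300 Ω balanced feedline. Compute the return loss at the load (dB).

RL ≈ 14.2 dB

Γ = (140 + j37.1)/(740 + j37.1), |Γ| = 0.195
RL = −20·log₁₀|Γ| = −20·log₁₀(0.195)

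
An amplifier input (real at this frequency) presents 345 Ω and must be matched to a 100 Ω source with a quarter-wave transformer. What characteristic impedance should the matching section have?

Z_qwt ≈ 186 Ω

Z_qwt = √(Z_0·R_L) = √(100 × 345) = √34500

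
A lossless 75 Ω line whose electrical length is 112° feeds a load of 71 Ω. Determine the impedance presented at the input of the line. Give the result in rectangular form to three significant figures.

tan(βl) = tan(112°) = -2.48
Z_in = Z_0·(Z_L + jZ_0·tanβl)/(Z_0 + jZ_L·tanβl)
     = 75·(71 − j186)/(75 − j176)

Z_in ≈ 78 − j2.97 Ω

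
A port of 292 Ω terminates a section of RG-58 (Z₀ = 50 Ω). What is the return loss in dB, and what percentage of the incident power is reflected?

RL ≈ 3 dB; 50.1% of incident power reflected

Γ = (292 − 50)/(292 + 50) = 0.708
RL = −20·log₁₀(0.708) = 3 dB
P_refl/P_inc = |Γ|² = 0.501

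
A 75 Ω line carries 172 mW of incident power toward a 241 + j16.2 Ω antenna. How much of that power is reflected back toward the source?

|Γ| = |(166 + j16.2)/(316 + j16.2)| = 0.527
|Γ|² = 0.278
P_refl = |Γ|²·P_inc = 47.8 mW, P_del = (1 − |Γ|²)·P_inc = 124 mW

P_reflected ≈ 47.8 mW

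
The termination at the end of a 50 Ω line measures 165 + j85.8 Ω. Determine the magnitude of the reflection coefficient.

|Γ| ≈ 0.62

Γ = (Z_L − Z_0)/(Z_L + Z_0) = (115 + j85.8)/(215 + j85.8)
|Γ| = 143/231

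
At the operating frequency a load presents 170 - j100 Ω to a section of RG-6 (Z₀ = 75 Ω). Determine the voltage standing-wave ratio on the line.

VSWR ≈ 3.18

Γ = (Z_L − Z_0)/(Z_L + Z_0) = (95 − j100)/(245 − j100)
|Γ| = 138/265 = 0.521
VSWR = (1 + |Γ|)/(1 − |Γ|) = 1.52/0.479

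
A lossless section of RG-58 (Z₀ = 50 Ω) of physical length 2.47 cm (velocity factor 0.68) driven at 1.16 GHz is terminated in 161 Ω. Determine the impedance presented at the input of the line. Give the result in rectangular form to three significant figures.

Z_in ≈ 24.4 − j34.9 Ω

λ = v/f = 0.68·c / 1.16 GHz = 0.176 m
βl = 2π·l/λ = 2π × 0.14 = 50.6°
tan(βl) = tan(50.6°) = 1.22
Z_in = Z_0·(Z_L + jZ_0·tanβl)/(Z_0 + jZ_L·tanβl)
     = 50·(161 + j60.8)/(50 + j196)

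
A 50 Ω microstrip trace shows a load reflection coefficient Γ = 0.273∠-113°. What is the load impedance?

Z_L = Z_0·(1 + Γ)/(1 − Γ) = 50·(0.893 − j0.251)/(1.11 + j0.251)

Z_L ≈ 35.9 − j19.5 Ω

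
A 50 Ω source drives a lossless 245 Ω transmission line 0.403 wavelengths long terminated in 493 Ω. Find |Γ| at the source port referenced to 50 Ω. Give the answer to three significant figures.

βl = 2π × 0.403 = 145°
tan(βl) = -0.698
Z_in = Z_0·(Z_L + jZ_0·tanβl)/(Z_0 + jZ_L·tanβl) = 247 + j175 Ω
Γ_s = (Z_in − Z_s)/(Z_in + Z_s) = (197 + j175)/(297 + j175), |Γ_s| = 0.765

|Γ| ≈ 0.765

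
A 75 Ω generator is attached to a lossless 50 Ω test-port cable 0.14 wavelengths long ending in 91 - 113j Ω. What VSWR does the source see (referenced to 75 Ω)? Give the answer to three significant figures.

VSWR ≈ 6.79

βl = 2π × 0.14 = 50.4°
tan(βl) = 1.21
Z_in = Z_0·(Z_L + jZ_0·tanβl)/(Z_0 + jZ_L·tanβl) = 11.9 − j21.1 Ω
Γ_s = (Z_in − Z_s)/(Z_in + Z_s) = (-63.1 − j21.1)/(86.9 − j21.1), |Γ_s| = 0.743
VSWR = (1 + |Γ_s|)/(1 − |Γ_s|)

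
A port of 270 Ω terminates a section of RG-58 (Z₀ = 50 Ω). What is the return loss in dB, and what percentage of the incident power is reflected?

RL ≈ 3.25 dB; 47.3% of incident power reflected

Γ = (270 − 50)/(270 + 50) = 0.688
RL = −20·log₁₀(0.688) = 3.25 dB
P_refl/P_inc = |Γ|² = 0.473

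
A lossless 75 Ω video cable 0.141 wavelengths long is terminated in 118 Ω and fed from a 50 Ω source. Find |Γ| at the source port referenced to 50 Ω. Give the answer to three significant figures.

|Γ| ≈ 0.27

βl = 2π × 0.141 = 50.8°
tan(βl) = 1.22
Z_in = Z_0·(Z_L + jZ_0·tanβl)/(Z_0 + jZ_L·tanβl) = 62.6 − j28.8 Ω
Γ_s = (Z_in − Z_s)/(Z_in + Z_s) = (12.6 − j28.8)/(113 − j28.8), |Γ_s| = 0.27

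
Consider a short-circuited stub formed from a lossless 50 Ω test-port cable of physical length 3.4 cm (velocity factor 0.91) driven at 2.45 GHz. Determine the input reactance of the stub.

X_in ≈ -139 Ω (capacitive)

λ = v/f = 0.91·c / 2.45 GHz = 0.111 m
βl = 2π·l/λ = 2π × 0.305 = 110°
tan(βl) = -2.77
For a short-circuited stub, Z_in = jZ_0·tan(βl)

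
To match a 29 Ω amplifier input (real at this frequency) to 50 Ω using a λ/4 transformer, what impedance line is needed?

Z_qwt ≈ 38.1 Ω

Z_qwt = √(Z_0·R_L) = √(50 × 29) = √1450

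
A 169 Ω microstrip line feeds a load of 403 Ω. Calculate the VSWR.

VSWR ≈ 2.38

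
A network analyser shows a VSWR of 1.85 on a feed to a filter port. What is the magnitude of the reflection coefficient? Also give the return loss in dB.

|Γ| = (S − 1)/(S + 1) = (1.85 − 1)/(1.85 + 1) = 0.85/2.85
RL = −20·log₁₀|Γ| = −20·log₁₀(0.298)

|Γ| ≈ 0.298; return loss ≈ 10.5 dB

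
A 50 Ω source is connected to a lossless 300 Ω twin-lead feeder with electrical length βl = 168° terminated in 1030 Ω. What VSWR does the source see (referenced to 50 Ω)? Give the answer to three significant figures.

VSWR ≈ 19.8

tan(βl) = -0.213
Z_in = Z_0·(Z_L + jZ_0·tanβl)/(Z_0 + jZ_L·tanβl) = 702 + j449 Ω
Γ_s = (Z_in − Z_s)/(Z_in + Z_s) = (652 + j449)/(752 + j449), |Γ_s| = 0.904
VSWR = (1 + |Γ_s|)/(1 − |Γ_s|)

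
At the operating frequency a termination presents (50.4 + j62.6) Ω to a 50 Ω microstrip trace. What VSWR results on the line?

VSWR ≈ 3.25

Γ = (Z_L − Z_0)/(Z_L + Z_0) = (0.4 + j62.6)/(100.4 + j62.6)
|Γ| = 62.6/118 = 0.529
VSWR = (1 + |Γ|)/(1 − |Γ|) = 1.53/0.471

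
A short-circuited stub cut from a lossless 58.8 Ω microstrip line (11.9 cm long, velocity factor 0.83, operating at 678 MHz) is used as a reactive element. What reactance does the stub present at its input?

X_in ≈ -117 Ω (capacitive)

λ = v/f = 0.83·c / 678 MHz = 0.367 m
βl = 2π·l/λ = 2π × 0.324 = 117°
tan(βl) = -1.99
For a short-circuited stub, Z_in = jZ_0·tan(βl)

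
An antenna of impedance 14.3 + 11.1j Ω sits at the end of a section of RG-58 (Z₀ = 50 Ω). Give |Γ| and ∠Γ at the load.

Γ ≈ 0.573 ∠ 153°

Γ = (Z_L − Z_0)/(Z_L + Z_0) = (-35.7 + j11.1)/(64.3 + j11.1)
|Γ| = 37.4/65.3 = 0.573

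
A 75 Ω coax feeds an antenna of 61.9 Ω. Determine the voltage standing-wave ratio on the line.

VSWR ≈ 1.21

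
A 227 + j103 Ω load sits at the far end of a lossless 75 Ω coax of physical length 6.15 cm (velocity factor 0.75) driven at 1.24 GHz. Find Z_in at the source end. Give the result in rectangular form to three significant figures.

λ = v/f = 0.75·c / 1.24 GHz = 0.181 m
βl = 2π·l/λ = 2π × 0.339 = 122°
tan(βl) = tan(122°) = -1.6
Z_in = Z_0·(Z_L + jZ_0·tanβl)/(Z_0 + jZ_L·tanβl)
     = 75·(227 − j17)/(240 − j363)

Z_in ≈ 24 + j31 Ω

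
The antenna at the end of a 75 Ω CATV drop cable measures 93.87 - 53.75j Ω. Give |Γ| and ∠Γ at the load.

Γ ≈ 0.321 ∠ -53°

Γ = (Z_L − Z_0)/(Z_L + Z_0) = (18.87 − j53.75)/(168.9 − j53.75)
|Γ| = 57/177 = 0.321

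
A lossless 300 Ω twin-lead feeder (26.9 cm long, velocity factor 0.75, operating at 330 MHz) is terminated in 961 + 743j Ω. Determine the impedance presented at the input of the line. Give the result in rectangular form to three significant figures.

λ = v/f = 0.75·c / 330 MHz = 0.682 m
βl = 2π·l/λ = 2π × 0.395 = 142°
tan(βl) = tan(142°) = -0.78
Z_in = Z_0·(Z_L + jZ_0·tanβl)/(Z_0 + jZ_L·tanβl)
     = 300·(961 + j509)/(880 − j750)

Z_in ≈ 104 + j262 Ω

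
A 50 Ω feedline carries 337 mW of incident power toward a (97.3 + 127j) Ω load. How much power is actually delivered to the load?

P_delivered ≈ 173 mW

|Γ| = |(47.3 + j127)/(147.3 + j127)| = 0.697
|Γ|² = 0.486
P_refl = |Γ|²·P_inc = 164 mW, P_del = (1 − |Γ|²)·P_inc = 173 mW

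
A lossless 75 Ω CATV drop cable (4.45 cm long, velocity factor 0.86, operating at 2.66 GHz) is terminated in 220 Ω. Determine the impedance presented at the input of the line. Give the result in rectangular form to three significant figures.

λ = v/f = 0.86·c / 2.66 GHz = 0.097 m
βl = 2π·l/λ = 2π × 0.459 = 165°
tan(βl) = tan(165°) = -0.265
Z_in = Z_0·(Z_L + jZ_0·tanβl)/(Z_0 + jZ_L·tanβl)
     = 75·(220 − j19.9)/(75 − j58.3)

Z_in ≈ 147 + j94.2 Ω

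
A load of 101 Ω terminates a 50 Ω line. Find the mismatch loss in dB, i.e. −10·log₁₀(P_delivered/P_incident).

Γ = (101 − 50)/(101 + 50) = 0.338
|Γ|² = 0.114, so P_del/P_inc = 1 − |Γ|² = 0.886
ML = −10·log₁₀(1 − |Γ|²)

mismatch loss ≈ 0.526 dB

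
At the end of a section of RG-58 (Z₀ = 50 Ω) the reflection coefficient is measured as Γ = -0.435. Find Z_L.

Z_L = Z_0·(1 + Γ)/(1 − Γ) = 50·(0.565)/(1.44)

Z_L ≈ 19.7 Ω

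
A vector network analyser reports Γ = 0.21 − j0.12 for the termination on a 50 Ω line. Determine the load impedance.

Z_L ≈ 73.7 − j18.8 Ω

Z_L = Z_0·(1 + Γ)/(1 − Γ) = 50·(1.21 − j0.12)/(0.79 + j0.12)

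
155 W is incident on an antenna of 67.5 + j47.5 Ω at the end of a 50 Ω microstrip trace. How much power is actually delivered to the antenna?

|Γ| = |(17.5 + j47.5)/(117.5 + j47.5)| = 0.399
|Γ|² = 0.16
P_refl = |Γ|²·P_inc = 24.7 W, P_del = (1 − |Γ|²)·P_inc = 130 W

P_delivered ≈ 130 W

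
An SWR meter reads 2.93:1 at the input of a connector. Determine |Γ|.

|Γ| = (S − 1)/(S + 1) = (2.93 − 1)/(2.93 + 1) = 1.93/3.93

|Γ| ≈ 0.491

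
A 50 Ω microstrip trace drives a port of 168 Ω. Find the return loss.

RL ≈ 5.33 dB

Γ = (168 − 50)/(168 + 50) = 0.541
RL = −20·log₁₀|Γ| = −20·log₁₀(0.541)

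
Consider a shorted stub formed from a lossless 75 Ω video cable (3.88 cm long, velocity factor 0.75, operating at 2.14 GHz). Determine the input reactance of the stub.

λ = v/f = 0.75·c / 2.14 GHz = 0.105 m
βl = 2π·l/λ = 2π × 0.369 = 133°
tan(βl) = -1.08
For a shorted stub, Z_in = jZ_0·tan(βl)

X_in ≈ -80.8 Ω (capacitive)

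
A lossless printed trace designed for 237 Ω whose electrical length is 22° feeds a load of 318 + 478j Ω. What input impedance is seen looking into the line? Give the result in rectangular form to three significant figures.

Z_in ≈ 1130 − j202 Ω

tan(βl) = tan(22°) = 0.404
Z_in = Z_0·(Z_L + jZ_0·tanβl)/(Z_0 + jZ_L·tanβl)
     = 237·(318 + j574)/(43.9 + j128)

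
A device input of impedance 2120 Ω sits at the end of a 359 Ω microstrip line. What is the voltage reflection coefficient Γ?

Γ = (Z_L − Z_0)/(Z_L + Z_0) = (2120 − 359)/(2120 + 359) = 1761/2479

Γ = 0.71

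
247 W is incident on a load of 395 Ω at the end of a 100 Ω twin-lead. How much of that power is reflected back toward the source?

P_reflected ≈ 87.7 W

Γ = (395 − 100)/(395 + 100) = 0.596
|Γ|² = 0.355
P_refl = |Γ|²·P_inc = 87.7 W, P_del = (1 − |Γ|²)·P_inc = 159 W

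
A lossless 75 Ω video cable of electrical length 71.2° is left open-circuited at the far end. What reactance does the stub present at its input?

X_in ≈ -25.5 Ω (capacitive)

tan(βl) = 2.94
For an open-circuited stub, Z_in = −jZ_0·cot(βl) = −jZ_0/tan(βl)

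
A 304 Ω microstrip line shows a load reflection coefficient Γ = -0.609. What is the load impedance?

Z_L = Z_0·(1 + Γ)/(1 − Γ) = 304·(0.391)/(1.61)

Z_L ≈ 73.9 Ω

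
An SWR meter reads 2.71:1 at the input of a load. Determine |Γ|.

|Γ| = (S − 1)/(S + 1) = (2.71 − 1)/(2.71 + 1) = 1.71/3.71

|Γ| ≈ 0.461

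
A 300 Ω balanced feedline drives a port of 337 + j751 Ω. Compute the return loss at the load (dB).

RL ≈ 2.34 dB

Γ = (37 + j751)/(637 + j751), |Γ| = 0.764
RL = −20·log₁₀|Γ| = −20·log₁₀(0.764)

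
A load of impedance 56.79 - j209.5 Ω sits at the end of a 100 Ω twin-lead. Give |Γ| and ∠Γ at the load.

Γ = (Z_L − Z_0)/(Z_L + Z_0) = (-43.21 − j209.5)/(156.8 − j209.5)
|Γ| = 214/262 = 0.817

Γ ≈ 0.817 ∠ -48.5°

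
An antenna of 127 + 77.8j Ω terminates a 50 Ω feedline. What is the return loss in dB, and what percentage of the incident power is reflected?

Γ = (77 + j77.8)/(177 + j77.8), |Γ| = 0.566
RL = −20·log₁₀(0.566) = 4.94 dB
P_refl/P_inc = |Γ|² = 0.321

RL ≈ 4.94 dB; 32.1% of incident power reflected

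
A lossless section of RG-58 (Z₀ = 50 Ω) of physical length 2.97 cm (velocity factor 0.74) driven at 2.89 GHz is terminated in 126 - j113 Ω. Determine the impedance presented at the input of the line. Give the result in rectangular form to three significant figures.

Z_in ≈ 39 + j75 Ω

λ = v/f = 0.74·c / 2.89 GHz = 0.0768 m
βl = 2π·l/λ = 2π × 0.387 = 139°
tan(βl) = tan(139°) = -0.864
Z_in = Z_0·(Z_L + jZ_0·tanβl)/(Z_0 + jZ_L·tanβl)
     = 50·(126 − j156)/(-47.6 − j109)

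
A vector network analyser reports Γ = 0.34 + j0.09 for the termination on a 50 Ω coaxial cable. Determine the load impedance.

Z_L ≈ 98.7 + j20.3 Ω

Z_L = Z_0·(1 + Γ)/(1 − Γ) = 50·(1.34 + j0.09)/(0.66 − j0.09)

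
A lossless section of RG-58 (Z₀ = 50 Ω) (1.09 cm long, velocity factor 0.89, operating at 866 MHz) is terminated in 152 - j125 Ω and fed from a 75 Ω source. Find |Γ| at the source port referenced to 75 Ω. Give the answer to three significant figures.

λ = v/f = 0.89·c / 866 MHz = 0.308 m
βl = 2π·l/λ = 2π × 0.0354 = 12.7°
tan(βl) = 0.226
Z_in = Z_0·(Z_L + jZ_0·tanβl)/(Z_0 + jZ_L·tanβl) = 54.7 − j96.7 Ω
Γ_s = (Z_in − Z_s)/(Z_in + Z_s) = (-20.3 − j96.7)/(130 − j96.7), |Γ_s| = 0.611

|Γ| ≈ 0.611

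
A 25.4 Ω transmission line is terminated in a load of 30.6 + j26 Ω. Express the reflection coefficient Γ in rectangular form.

Γ = (Z_L − Z_0)/(Z_L + Z_0) = (5.2 + j26)/(56 + j26)

Γ ≈ 0.254 + j0.346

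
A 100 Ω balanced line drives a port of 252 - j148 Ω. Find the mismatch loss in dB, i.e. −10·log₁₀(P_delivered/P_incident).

Γ = (152 − j148)/(352 − j148), |Γ| = 0.556
|Γ|² = 0.309, so P_del/P_inc = 1 − |Γ|² = 0.691
ML = −10·log₁₀(1 − |Γ|²)

mismatch loss ≈ 1.6 dB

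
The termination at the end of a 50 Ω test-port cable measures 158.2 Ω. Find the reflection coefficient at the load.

Γ = 0.52

Γ = (Z_L − Z_0)/(Z_L + Z_0) = (158.2 − 50)/(158.2 + 50) = 108.2/208.2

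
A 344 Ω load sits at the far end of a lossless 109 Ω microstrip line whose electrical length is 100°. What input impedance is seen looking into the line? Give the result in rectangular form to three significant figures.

Z_in ≈ 35.5 + j17.2 Ω

tan(βl) = tan(100°) = -5.67
Z_in = Z_0·(Z_L + jZ_0·tanβl)/(Z_0 + jZ_L·tanβl)
     = 109·(344 − j618)/(109 − j1950)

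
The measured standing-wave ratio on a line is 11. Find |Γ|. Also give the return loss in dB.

|Γ| ≈ 0.833; return loss ≈ 1.58 dB

|Γ| = (S − 1)/(S + 1) = (11 − 1)/(11 + 1) = 10/12
RL = −20·log₁₀|Γ| = −20·log₁₀(0.833)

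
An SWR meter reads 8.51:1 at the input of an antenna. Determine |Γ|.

|Γ| ≈ 0.79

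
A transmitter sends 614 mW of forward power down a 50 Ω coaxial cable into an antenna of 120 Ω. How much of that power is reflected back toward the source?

Γ = (120 − 50)/(120 + 50) = 0.412
|Γ|² = 0.17
P_refl = |Γ|²·P_inc = 104 mW, P_del = (1 − |Γ|²)·P_inc = 510 mW

P_reflected ≈ 104 mW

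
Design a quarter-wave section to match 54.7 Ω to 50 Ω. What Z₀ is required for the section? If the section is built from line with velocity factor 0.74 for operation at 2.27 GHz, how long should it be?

Z_qwt ≈ 52.3 Ω; length ≈ 2.44 cm

Z_qwt = √(Z_0·R_L) = √(50 × 54.7) = √2735
λ = 0.74·c/f = 0.0978 m, so l = λ/4 = 0.0244 m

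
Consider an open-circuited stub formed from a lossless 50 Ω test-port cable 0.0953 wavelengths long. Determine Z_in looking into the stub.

βl = 2π × 0.0953 = 34.3°
tan(βl) = 0.682
For an open-circuited stub, Z_in = −jZ_0·cot(βl) = −jZ_0/tan(βl)

Z_in ≈ −j73.3 Ω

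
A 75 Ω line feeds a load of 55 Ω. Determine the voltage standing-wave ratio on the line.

Γ = (55 − 75)/(55 + 75) = -0.154
VSWR = (1 + 0.154)/(1 − 0.154)

VSWR ≈ 1.36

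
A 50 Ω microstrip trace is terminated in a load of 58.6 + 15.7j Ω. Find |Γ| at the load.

|Γ| ≈ 0.163

Γ = (Z_L − Z_0)/(Z_L + Z_0) = (8.6 + j15.7)/(108.6 + j15.7)
|Γ| = 17.9/110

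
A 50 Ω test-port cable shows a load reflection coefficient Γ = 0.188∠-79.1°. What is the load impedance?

Z_L = Z_0·(1 + Γ)/(1 − Γ) = 50·(1.04 − j0.185)/(0.964 + j0.185)

Z_L ≈ 50 − j19.1 Ω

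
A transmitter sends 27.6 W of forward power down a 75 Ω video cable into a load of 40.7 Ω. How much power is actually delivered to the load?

P_delivered ≈ 25.2 W

Γ = (40.7 − 75)/(40.7 + 75) = -0.296
|Γ|² = 0.0879
P_refl = |Γ|²·P_inc = 2.43 W, P_del = (1 − |Γ|²)·P_inc = 25.2 W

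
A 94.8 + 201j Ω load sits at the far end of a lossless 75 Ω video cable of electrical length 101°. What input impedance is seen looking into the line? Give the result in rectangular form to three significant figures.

tan(βl) = tan(101°) = -5.14
Z_in = Z_0·(Z_L + jZ_0·tanβl)/(Z_0 + jZ_L·tanβl)
     = 75·(94.8 − j185)/(1110 − j488)

Z_in ≈ 9.98 − j8.11 Ω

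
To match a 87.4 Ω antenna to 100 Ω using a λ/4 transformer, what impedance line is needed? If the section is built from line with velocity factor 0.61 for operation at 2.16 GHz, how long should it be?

Z_qwt = √(Z_0·R_L) = √(100 × 87.4) = √8740
λ = 0.61·c/f = 0.0847 m, so l = λ/4 = 0.0212 m

Z_qwt ≈ 93.5 Ω; length ≈ 2.12 cm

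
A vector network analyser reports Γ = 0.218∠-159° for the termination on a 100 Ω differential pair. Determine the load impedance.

Z_L = Z_0·(1 + Γ)/(1 − Γ) = 100·(0.796 − j0.0781)/(1.2 + j0.0781)

Z_L ≈ 65.5 − j10.7 Ω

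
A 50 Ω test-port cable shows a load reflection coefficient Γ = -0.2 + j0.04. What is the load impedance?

Z_L = Z_0·(1 + Γ)/(1 − Γ) = 50·(0.8 + j0.04)/(1.2 − j0.04)

Z_L ≈ 33.2 + j2.77 Ω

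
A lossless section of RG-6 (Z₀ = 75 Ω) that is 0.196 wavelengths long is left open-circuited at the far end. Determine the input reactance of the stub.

X_in ≈ -26.5 Ω (capacitive)

βl = 2π × 0.196 = 70.6°
tan(βl) = 2.83
For an open-circuited stub, Z_in = −jZ_0·cot(βl) = −jZ_0/tan(βl)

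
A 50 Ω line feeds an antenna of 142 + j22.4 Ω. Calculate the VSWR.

Γ = (Z_L − Z_0)/(Z_L + Z_0) = (92 + j22.4)/(192 + j22.4)
|Γ| = 94.7/193 = 0.49
VSWR = (1 + |Γ|)/(1 − |Γ|) = 1.49/0.51

VSWR ≈ 2.92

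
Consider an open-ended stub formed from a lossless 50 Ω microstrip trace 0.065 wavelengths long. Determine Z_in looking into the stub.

βl = 2π × 0.065 = 23.4°
tan(βl) = 0.433
For an open-ended stub, Z_in = −jZ_0·cot(βl) = −jZ_0/tan(βl)

Z_in ≈ −j116 Ω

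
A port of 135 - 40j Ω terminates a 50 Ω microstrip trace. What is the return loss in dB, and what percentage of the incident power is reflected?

Γ = (85 − j40)/(185 − j40), |Γ| = 0.496
RL = −20·log₁₀(0.496) = 6.08 dB
P_refl/P_inc = |Γ|² = 0.246

RL ≈ 6.08 dB; 24.6% of incident power reflected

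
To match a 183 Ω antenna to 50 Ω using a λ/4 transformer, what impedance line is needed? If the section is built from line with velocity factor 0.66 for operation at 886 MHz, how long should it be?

Z_qwt = √(Z_0·R_L) = √(50 × 183) = √9150
λ = 0.66·c/f = 0.223 m, so l = λ/4 = 0.0559 m

Z_qwt ≈ 95.7 Ω; length ≈ 5.59 cm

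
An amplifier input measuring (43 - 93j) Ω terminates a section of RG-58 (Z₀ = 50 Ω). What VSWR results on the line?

Γ = (Z_L − Z_0)/(Z_L + Z_0) = (-7 − j93)/(93 − j93)
|Γ| = 93.3/132 = 0.709
VSWR = (1 + |Γ|)/(1 − |Γ|) = 1.71/0.291

VSWR ≈ 5.88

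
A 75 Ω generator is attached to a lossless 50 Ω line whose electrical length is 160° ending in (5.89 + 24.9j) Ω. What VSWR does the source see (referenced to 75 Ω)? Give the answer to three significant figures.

VSWR ≈ 15.8

tan(βl) = -0.364
Z_in = Z_0·(Z_L + jZ_0·tanβl)/(Z_0 + jZ_L·tanβl) = 4.77 + j5.85 Ω
Γ_s = (Z_in − Z_s)/(Z_in + Z_s) = (-70.2 + j5.85)/(79.8 + j5.85), |Γ_s| = 0.881
VSWR = (1 + |Γ_s|)/(1 − |Γ_s|)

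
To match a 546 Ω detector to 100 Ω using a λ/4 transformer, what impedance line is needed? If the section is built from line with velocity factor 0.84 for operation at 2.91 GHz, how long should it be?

Z_qwt ≈ 234 Ω; length ≈ 2.16 cm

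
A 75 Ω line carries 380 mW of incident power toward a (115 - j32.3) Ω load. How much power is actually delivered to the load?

|Γ| = |(40 − j32.3)/(190 − j32.3)| = 0.267
|Γ|² = 0.0712
P_refl = |Γ|²·P_inc = 27 mW, P_del = (1 − |Γ|²)·P_inc = 353 mW

P_delivered ≈ 353 mW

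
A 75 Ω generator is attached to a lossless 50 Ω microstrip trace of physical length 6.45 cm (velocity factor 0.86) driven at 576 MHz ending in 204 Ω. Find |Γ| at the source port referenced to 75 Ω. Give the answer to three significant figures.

|Γ| ≈ 0.659

λ = v/f = 0.86·c / 576 MHz = 0.448 m
βl = 2π·l/λ = 2π × 0.144 = 51.8°
tan(βl) = 1.27
Z_in = Z_0·(Z_L + jZ_0·tanβl)/(Z_0 + jZ_L·tanβl) = 19.1 − j35.6 Ω
Γ_s = (Z_in − Z_s)/(Z_in + Z_s) = (-55.9 − j35.6)/(94.1 − j35.6), |Γ_s| = 0.659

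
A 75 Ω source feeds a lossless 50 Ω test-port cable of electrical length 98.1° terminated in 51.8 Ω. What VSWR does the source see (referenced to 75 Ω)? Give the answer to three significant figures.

VSWR ≈ 1.55

tan(βl) = -7.03
Z_in = Z_0·(Z_L + jZ_0·tanβl)/(Z_0 + jZ_L·tanβl) = 48.3 + j0.477 Ω
Γ_s = (Z_in − Z_s)/(Z_in + Z_s) = (-26.7 + j0.477)/(123 + j0.477), |Γ_s| = 0.216
VSWR = (1 + |Γ_s|)/(1 − |Γ_s|)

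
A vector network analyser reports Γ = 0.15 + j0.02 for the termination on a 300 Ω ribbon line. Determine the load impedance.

Z_L = Z_0·(1 + Γ)/(1 − Γ) = 300·(1.15 + j0.02)/(0.85 − j0.02)

Z_L ≈ 405 + j16.6 Ω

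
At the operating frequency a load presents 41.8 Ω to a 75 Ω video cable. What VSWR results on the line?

Γ = (41.8 − 75)/(41.8 + 75) = -0.284
VSWR = (1 + 0.284)/(1 − 0.284)

VSWR ≈ 1.79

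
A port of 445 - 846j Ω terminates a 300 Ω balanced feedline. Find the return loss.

RL ≈ 2.37 dB

Γ = (145 − j846)/(745 − j846), |Γ| = 0.761
RL = −20·log₁₀|Γ| = −20·log₁₀(0.761)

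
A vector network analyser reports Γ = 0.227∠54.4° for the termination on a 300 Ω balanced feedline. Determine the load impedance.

Z_L ≈ 361 + j141 Ω

Z_L = Z_0·(1 + Γ)/(1 − Γ) = 300·(1.13 + j0.185)/(0.868 − j0.185)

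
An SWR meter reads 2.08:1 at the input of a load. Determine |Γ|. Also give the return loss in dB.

|Γ| = (S − 1)/(S + 1) = (2.08 − 1)/(2.08 + 1) = 1.08/3.08
RL = −20·log₁₀|Γ| = −20·log₁₀(0.351)

|Γ| ≈ 0.351; return loss ≈ 9.1 dB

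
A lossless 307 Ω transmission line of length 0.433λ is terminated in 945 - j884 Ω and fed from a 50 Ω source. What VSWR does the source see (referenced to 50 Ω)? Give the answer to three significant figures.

VSWR ≈ 34.2

βl = 2π × 0.433 = 156°
tan(βl) = -0.448
Z_in = Z_0·(Z_L + jZ_0·tanβl)/(Z_0 + jZ_L·tanβl) = 572 + j806 Ω
Γ_s = (Z_in − Z_s)/(Z_in + Z_s) = (522 + j806)/(622 + j806), |Γ_s| = 0.943
VSWR = (1 + |Γ_s|)/(1 − |Γ_s|)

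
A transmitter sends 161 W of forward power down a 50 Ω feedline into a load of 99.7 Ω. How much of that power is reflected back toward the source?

Γ = (99.7 − 50)/(99.7 + 50) = 0.332
|Γ|² = 0.11
P_refl = |Γ|²·P_inc = 17.7 W, P_del = (1 − |Γ|²)·P_inc = 143 W

P_reflected ≈ 17.7 W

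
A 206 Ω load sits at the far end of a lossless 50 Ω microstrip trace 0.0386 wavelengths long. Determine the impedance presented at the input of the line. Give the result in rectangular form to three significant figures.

Z_in ≈ 107 − j96.9 Ω

βl = 2π × 0.0386 = 13.9°
tan(βl) = tan(13.9°) = 0.247
Z_in = Z_0·(Z_L + jZ_0·tanβl)/(Z_0 + jZ_L·tanβl)
     = 50·(206 + j12.4)/(50 + j51)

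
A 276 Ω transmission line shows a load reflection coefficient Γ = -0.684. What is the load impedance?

Z_L = Z_0·(1 + Γ)/(1 − Γ) = 276·(0.316)/(1.68)

Z_L ≈ 51.8 Ω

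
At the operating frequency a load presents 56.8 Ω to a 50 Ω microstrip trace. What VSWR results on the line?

For a purely resistive load, VSWR = R_L/Z_0 or Z_0/R_L (whichever > 1) = 56.8/50

VSWR ≈ 1.14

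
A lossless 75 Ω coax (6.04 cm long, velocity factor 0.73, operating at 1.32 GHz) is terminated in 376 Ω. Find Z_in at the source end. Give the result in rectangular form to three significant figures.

λ = v/f = 0.73·c / 1.32 GHz = 0.166 m
βl = 2π·l/λ = 2π × 0.364 = 131°
tan(βl) = tan(131°) = -1.15
Z_in = Z_0·(Z_L + jZ_0·tanβl)/(Z_0 + jZ_L·tanβl)
     = 75·(376 − j86.1)/(75 − j432)

Z_in ≈ 25.5 + j60.9 Ω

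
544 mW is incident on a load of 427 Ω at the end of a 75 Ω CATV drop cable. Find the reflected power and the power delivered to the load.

Γ = (427 − 75)/(427 + 75) = 0.701
|Γ|² = 0.492
P_refl = |Γ|²·P_inc = 267 mW, P_del = (1 − |Γ|²)·P_inc = 277 mW

P_reflected ≈ 267 mW; P_delivered ≈ 277 mW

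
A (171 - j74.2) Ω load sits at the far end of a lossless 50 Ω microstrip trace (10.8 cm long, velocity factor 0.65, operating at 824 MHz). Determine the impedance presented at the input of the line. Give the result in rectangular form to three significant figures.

λ = v/f = 0.65·c / 824 MHz = 0.237 m
βl = 2π·l/λ = 2π × 0.456 = 164°
tan(βl) = tan(164°) = -0.281
Z_in = Z_0·(Z_L + jZ_0·tanβl)/(Z_0 + jZ_L·tanβl)
     = 50·(171 − j88.3)/(29.1 − j48.1)

Z_in ≈ 146 + j89.4 Ω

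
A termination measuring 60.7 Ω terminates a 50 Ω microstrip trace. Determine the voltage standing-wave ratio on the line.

Γ = (60.7 − 50)/(60.7 + 50) = 0.0967
VSWR = (1 + 0.0967)/(1 − 0.0967)

VSWR ≈ 1.21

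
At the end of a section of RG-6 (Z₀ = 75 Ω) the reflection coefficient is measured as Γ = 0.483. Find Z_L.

Z_L ≈ 215 Ω

Z_L = Z_0·(1 + Γ)/(1 − Γ) = 75·(1.48)/(0.517)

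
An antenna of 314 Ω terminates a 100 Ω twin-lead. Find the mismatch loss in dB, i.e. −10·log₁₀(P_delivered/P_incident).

Γ = (314 − 100)/(314 + 100) = 0.517
|Γ|² = 0.267, so P_del/P_inc = 1 − |Γ|² = 0.733
ML = −10·log₁₀(1 − |Γ|²)

mismatch loss ≈ 1.35 dB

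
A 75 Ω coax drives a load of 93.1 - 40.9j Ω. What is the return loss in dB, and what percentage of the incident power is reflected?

RL ≈ 11.7 dB; 6.68% of incident power reflected

Γ = (18.1 − j40.9)/(168.1 − j40.9), |Γ| = 0.259
RL = −20·log₁₀(0.259) = 11.7 dB
P_refl/P_inc = |Γ|² = 0.0668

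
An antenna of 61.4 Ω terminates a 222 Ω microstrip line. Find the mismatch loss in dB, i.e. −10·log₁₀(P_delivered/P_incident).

Γ = (61.4 − 222)/(61.4 + 222) = -0.567
|Γ|² = 0.321, so P_del/P_inc = 1 − |Γ|² = 0.679
ML = −10·log₁₀(1 − |Γ|²)

mismatch loss ≈ 1.68 dB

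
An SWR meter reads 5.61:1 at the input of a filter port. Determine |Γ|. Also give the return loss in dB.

|Γ| ≈ 0.697; return loss ≈ 3.13 dB

|Γ| = (S − 1)/(S + 1) = (5.61 − 1)/(5.61 + 1) = 4.61/6.61
RL = −20·log₁₀|Γ| = −20·log₁₀(0.697)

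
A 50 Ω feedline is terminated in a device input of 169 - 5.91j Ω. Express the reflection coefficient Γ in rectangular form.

Γ ≈ 0.544 − j0.0123

Γ = (Z_L − Z_0)/(Z_L + Z_0) = (119 − j5.91)/(219 − j5.91)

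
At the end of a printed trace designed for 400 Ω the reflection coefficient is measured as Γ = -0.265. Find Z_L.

Z_L = Z_0·(1 + Γ)/(1 − Γ) = 400·(0.735)/(1.27)

Z_L ≈ 232 Ω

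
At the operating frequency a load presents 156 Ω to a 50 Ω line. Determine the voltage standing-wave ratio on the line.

VSWR ≈ 3.12

For a purely resistive load, VSWR = R_L/Z_0 or Z_0/R_L (whichever > 1) = 156/50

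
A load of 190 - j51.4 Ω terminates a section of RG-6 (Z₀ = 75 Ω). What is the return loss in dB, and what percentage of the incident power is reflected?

Γ = (115 − j51.4)/(265 − j51.4), |Γ| = 0.467
RL = −20·log₁₀(0.467) = 6.62 dB
P_refl/P_inc = |Γ|² = 0.218

RL ≈ 6.62 dB; 21.8% of incident power reflected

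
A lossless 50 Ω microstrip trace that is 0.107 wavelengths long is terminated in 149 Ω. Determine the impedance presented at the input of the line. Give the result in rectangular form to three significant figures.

Z_in ≈ 36.7 − j47.3 Ω

βl = 2π × 0.107 = 38.5°
tan(βl) = tan(38.5°) = 0.796
Z_in = Z_0·(Z_L + jZ_0·tanβl)/(Z_0 + jZ_L·tanβl)
     = 50·(149 + j39.8)/(50 + j119)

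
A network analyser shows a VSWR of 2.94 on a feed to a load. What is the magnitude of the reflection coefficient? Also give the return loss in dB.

|Γ| = (S − 1)/(S + 1) = (2.94 − 1)/(2.94 + 1) = 1.94/3.94
RL = −20·log₁₀|Γ| = −20·log₁₀(0.492)

|Γ| ≈ 0.492; return loss ≈ 6.15 dB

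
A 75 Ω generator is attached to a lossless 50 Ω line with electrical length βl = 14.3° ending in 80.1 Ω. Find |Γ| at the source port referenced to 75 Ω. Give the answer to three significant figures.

|Γ| ≈ 0.115

tan(βl) = 0.255
Z_in = Z_0·(Z_L + jZ_0·tanβl)/(Z_0 + jZ_L·tanβl) = 73.1 − j17.1 Ω
Γ_s = (Z_in − Z_s)/(Z_in + Z_s) = (-1.89 − j17.1)/(148 − j17.1), |Γ_s| = 0.115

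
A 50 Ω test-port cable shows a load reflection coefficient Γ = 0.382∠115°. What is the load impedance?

Z_L = Z_0·(1 + Γ)/(1 − Γ) = 50·(0.839 + j0.346)/(1.16 − j0.346)

Z_L ≈ 29.1 + j23.6 Ω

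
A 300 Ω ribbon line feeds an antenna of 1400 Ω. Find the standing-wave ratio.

Γ = (1400 − 300)/(1400 + 300) = 0.647
VSWR = (1 + 0.647)/(1 − 0.647)

VSWR ≈ 4.67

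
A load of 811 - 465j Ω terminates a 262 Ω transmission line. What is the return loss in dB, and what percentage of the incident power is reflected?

Γ = (549 − j465)/(1073 − j465), |Γ| = 0.615
RL = −20·log₁₀(0.615) = 4.22 dB
P_refl/P_inc = |Γ|² = 0.379

RL ≈ 4.22 dB; 37.9% of incident power reflected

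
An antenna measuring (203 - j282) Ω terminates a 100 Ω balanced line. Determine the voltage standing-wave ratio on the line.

Γ = (Z_L − Z_0)/(Z_L + Z_0) = (103 − j282)/(303 − j282)
|Γ| = 300/414 = 0.725
VSWR = (1 + |Γ|)/(1 − |Γ|) = 1.73/0.275

VSWR ≈ 6.28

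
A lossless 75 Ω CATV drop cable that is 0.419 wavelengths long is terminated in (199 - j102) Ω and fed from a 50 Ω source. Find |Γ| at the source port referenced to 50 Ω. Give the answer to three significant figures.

βl = 2π × 0.419 = 151°
tan(βl) = -0.558
Z_in = Z_0·(Z_L + jZ_0·tanβl)/(Z_0 + jZ_L·tanβl) = 116 + j116 Ω
Γ_s = (Z_in − Z_s)/(Z_in + Z_s) = (66 + j116)/(166 + j116), |Γ_s| = 0.658

|Γ| ≈ 0.658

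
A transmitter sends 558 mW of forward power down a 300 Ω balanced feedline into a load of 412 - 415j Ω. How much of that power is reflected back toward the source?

|Γ| = |(112 − j415)/(712 − j415)| = 0.522
|Γ|² = 0.272
P_refl = |Γ|²·P_inc = 152 mW, P_del = (1 − |Γ|²)·P_inc = 406 mW

P_reflected ≈ 152 mW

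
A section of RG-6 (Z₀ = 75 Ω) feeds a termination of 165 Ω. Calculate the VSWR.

VSWR ≈ 2.2

Γ = (165 − 75)/(165 + 75) = 0.375
VSWR = (1 + 0.375)/(1 − 0.375)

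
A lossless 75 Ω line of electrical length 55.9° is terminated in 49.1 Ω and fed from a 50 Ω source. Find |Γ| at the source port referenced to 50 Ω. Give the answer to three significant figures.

|Γ| ≈ 0.333

tan(βl) = 1.48
Z_in = Z_0·(Z_L + jZ_0·tanβl)/(Z_0 + jZ_L·tanβl) = 80.7 + j32.7 Ω
Γ_s = (Z_in − Z_s)/(Z_in + Z_s) = (30.7 + j32.7)/(131 + j32.7), |Γ_s| = 0.333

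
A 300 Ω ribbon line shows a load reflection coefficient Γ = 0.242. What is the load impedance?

Z_L ≈ 492 Ω

Z_L = Z_0·(1 + Γ)/(1 − Γ) = 300·(1.24)/(0.758)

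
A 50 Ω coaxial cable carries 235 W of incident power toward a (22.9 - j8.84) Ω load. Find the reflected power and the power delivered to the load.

|Γ| = |(-27.1 − j8.84)/(72.9 − j8.84)| = 0.388
|Γ|² = 0.151
P_refl = |Γ|²·P_inc = 35.4 W, P_del = (1 − |Γ|²)·P_inc = 200 W

P_reflected ≈ 35.4 W; P_delivered ≈ 200 W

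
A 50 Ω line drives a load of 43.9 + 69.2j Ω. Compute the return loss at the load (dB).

RL ≈ 4.5 dB

Γ = (-6.1 + j69.2)/(93.9 + j69.2), |Γ| = 0.596
RL = −20·log₁₀|Γ| = −20·log₁₀(0.596)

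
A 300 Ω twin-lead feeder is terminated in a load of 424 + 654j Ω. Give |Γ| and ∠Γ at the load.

Γ = (Z_L − Z_0)/(Z_L + Z_0) = (124 + j654)/(724 + j654)
|Γ| = 666/976 = 0.682

Γ ≈ 0.682 ∠ 37.2°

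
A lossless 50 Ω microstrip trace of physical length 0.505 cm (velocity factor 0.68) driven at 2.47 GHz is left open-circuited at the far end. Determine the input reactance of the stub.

X_in ≈ -124 Ω (capacitive)

λ = v/f = 0.68·c / 2.47 GHz = 0.0826 m
βl = 2π·l/λ = 2π × 0.0611 = 22°
tan(βl) = 0.404
For an open-circuited stub, Z_in = −jZ_0·cot(βl) = −jZ_0/tan(βl)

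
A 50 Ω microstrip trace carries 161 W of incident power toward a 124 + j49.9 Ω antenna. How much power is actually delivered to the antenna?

|Γ| = |(74 + j49.9)/(174 + j49.9)| = 0.493
|Γ|² = 0.243
P_refl = |Γ|²·P_inc = 39.1 W, P_del = (1 − |Γ|²)·P_inc = 122 W

P_delivered ≈ 122 W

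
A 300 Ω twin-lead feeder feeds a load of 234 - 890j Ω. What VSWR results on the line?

VSWR ≈ 13.3

Γ = (Z_L − Z_0)/(Z_L + Z_0) = (-66 − j890)/(534 − j890)
|Γ| = 892/1040 = 0.86
VSWR = (1 + |Γ|)/(1 − |Γ|) = 1.86/0.14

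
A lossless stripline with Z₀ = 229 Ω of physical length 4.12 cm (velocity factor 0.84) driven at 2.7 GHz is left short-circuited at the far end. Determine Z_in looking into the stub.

Z_in ≈ −j88.3 Ω

λ = v/f = 0.84·c / 2.7 GHz = 0.0933 m
βl = 2π·l/λ = 2π × 0.441 = 159°
tan(βl) = -0.386
For a short-circuited stub, Z_in = jZ_0·tan(βl)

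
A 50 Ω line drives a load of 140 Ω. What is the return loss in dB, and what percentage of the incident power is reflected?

RL ≈ 6.49 dB; 22.4% of incident power reflected

Γ = (140 − 50)/(140 + 50) = 0.474
RL = −20·log₁₀(0.474) = 6.49 dB
P_refl/P_inc = |Γ|² = 0.224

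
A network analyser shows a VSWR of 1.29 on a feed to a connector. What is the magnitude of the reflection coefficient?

|Γ| ≈ 0.127

|Γ| = (S − 1)/(S + 1) = (1.29 − 1)/(1.29 + 1) = 0.29/2.29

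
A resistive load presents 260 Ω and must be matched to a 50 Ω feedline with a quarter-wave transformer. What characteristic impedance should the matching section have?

Z_qwt = √(Z_0·R_L) = √(50 × 260) = √13000

Z_qwt ≈ 114 Ω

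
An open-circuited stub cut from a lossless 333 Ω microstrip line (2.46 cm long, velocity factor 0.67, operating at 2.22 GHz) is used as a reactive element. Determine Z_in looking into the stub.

Z_in ≈ +j45.7 Ω

λ = v/f = 0.67·c / 2.22 GHz = 0.0905 m
βl = 2π·l/λ = 2π × 0.272 = 97.8°
tan(βl) = -7.29
For an open-circuited stub, Z_in = −jZ_0·cot(βl) = −jZ_0/tan(βl)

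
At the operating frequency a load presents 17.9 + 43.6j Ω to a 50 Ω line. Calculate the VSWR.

VSWR ≈ 5.08

Γ = (Z_L − Z_0)/(Z_L + Z_0) = (-32.1 + j43.6)/(67.9 + j43.6)
|Γ| = 54.1/80.7 = 0.671
VSWR = (1 + |Γ|)/(1 − |Γ|) = 1.67/0.329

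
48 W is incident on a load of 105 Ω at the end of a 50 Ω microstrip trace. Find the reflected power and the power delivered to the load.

Γ = (105 − 50)/(105 + 50) = 0.355
|Γ|² = 0.126
P_refl = |Γ|²·P_inc = 6.04 W, P_del = (1 − |Γ|²)·P_inc = 42 W

P_reflected ≈ 6.04 W; P_delivered ≈ 42 W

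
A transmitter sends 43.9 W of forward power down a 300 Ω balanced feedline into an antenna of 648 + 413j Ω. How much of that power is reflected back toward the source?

|Γ| = |(348 + j413)/(948 + j413)| = 0.522
|Γ|² = 0.273
P_refl = |Γ|²·P_inc = 12 W, P_del = (1 − |Γ|²)·P_inc = 31.9 W

P_reflected ≈ 12 W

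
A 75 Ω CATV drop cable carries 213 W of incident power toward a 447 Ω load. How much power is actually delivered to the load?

Γ = (447 − 75)/(447 + 75) = 0.713
|Γ|² = 0.508
P_refl = |Γ|²·P_inc = 108 W, P_del = (1 − |Γ|²)·P_inc = 105 W

P_delivered ≈ 105 W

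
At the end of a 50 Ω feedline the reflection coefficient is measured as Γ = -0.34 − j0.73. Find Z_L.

Z_L = Z_0·(1 + Γ)/(1 − Γ) = 50·(0.66 − j0.73)/(1.34 + j0.73)

Z_L ≈ 7.55 − j31.4 Ω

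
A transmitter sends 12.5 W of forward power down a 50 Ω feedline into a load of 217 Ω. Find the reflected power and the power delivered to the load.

Γ = (217 − 50)/(217 + 50) = 0.625
|Γ|² = 0.391
P_refl = |Γ|²·P_inc = 4.89 W, P_del = (1 − |Γ|²)·P_inc = 7.61 W

P_reflected ≈ 4.89 W; P_delivered ≈ 7.61 W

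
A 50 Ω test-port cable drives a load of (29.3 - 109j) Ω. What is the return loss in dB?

RL ≈ 1.69 dB

Γ = (-20.7 − j109)/(79.3 − j109), |Γ| = 0.823
RL = −20·log₁₀|Γ| = −20·log₁₀(0.823)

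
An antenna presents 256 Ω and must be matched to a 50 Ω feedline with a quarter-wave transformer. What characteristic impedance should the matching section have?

Z_qwt = √(Z_0·R_L) = √(50 × 256) = √12800

Z_qwt ≈ 113 Ω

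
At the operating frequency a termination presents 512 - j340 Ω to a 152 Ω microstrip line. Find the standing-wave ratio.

Γ = (Z_L − Z_0)/(Z_L + Z_0) = (360 − j340)/(664 − j340)
|Γ| = 495/746 = 0.664
VSWR = (1 + |Γ|)/(1 − |Γ|) = 1.66/0.336

VSWR ≈ 4.95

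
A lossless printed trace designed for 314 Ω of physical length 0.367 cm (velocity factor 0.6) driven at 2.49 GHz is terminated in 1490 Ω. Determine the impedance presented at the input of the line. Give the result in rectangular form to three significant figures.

Z_in ≈ 478 − j646 Ω

λ = v/f = 0.6·c / 2.49 GHz = 0.0723 m
βl = 2π·l/λ = 2π × 0.0508 = 18.3°
tan(βl) = tan(18.3°) = 0.33
Z_in = Z_0·(Z_L + jZ_0·tanβl)/(Z_0 + jZ_L·tanβl)
     = 314·(1490 + j104)/(314 + j492)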